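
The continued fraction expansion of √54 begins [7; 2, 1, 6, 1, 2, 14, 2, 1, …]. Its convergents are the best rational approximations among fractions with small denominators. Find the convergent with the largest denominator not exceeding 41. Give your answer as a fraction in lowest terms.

169/23

a_0 = 7: 7/1  (≤ bound)
a_1 = 2: 15/2  (≤ bound)
a_2 = 1: 22/3  (≤ bound)
a_3 = 6: 147/20  (≤ bound)
a_4 = 1: 169/23  (≤ bound)
a_5 = 2: 485/66  (> 41, stop)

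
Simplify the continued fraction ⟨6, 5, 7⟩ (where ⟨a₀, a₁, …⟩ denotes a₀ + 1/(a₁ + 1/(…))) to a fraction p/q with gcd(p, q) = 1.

223/36

Work from the innermost term outward:
Start with 7.
5 + 1/(7/1) = 5 + 1/7 = 36/7
6 + 1/(36/7) = 6 + 7/36 = 223/36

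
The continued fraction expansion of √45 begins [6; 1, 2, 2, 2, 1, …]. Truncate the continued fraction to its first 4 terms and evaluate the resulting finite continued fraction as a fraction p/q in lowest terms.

a_0 = 6: 6/1
a_1 = 1: 7/1
a_2 = 2: 20/3
a_3 = 2: 47/7

47/7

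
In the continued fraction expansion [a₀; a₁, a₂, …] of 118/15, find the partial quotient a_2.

Run the Euclidean algorithm, recording each quotient:
118 = 7·15 + 13, so a_0 = 7
15 = 1·13 + 2, so a_1 = 1
13 = 6·2 + 1, so a_2 = 6

6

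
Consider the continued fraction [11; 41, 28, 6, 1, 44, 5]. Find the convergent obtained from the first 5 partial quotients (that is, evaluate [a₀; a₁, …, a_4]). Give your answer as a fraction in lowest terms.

89121/8084

Start with 1.
6 + 1/(1/1) = 6 + 1/1 = 7/1
28 + 1/(7/1) = 28 + 1/7 = 197/7
41 + 1/(197/7) = 41 + 7/197 = 8084/197
11 + 1/(8084/197) = 11 + 197/8084 = 89121/8084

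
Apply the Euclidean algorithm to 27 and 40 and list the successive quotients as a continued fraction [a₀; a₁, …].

Apply division with remainder until the remainder is 0:
27 = 0·40 + 27, so a_0 = 0
40 = 1·27 + 13, so a_1 = 1
27 = 2·13 + 1, so a_2 = 2
13 = 13·1 + 0, so a_3 = 13

[0; 1, 2, 13]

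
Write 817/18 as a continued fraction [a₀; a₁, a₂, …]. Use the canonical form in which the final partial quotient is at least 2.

[45; 2, 1, 1, 3]

Repeatedly divide and take the remainder:
817 ÷ 18 → quotient 45, remainder 7
18 ÷ 7 → quotient 2, remainder 4
7 ÷ 4 → quotient 1, remainder 3
4 ÷ 3 → quotient 1, remainder 1
3 ÷ 1 → quotient 3, remainder 0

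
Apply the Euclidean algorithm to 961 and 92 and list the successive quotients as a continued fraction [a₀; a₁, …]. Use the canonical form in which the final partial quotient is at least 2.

961 = 10·92 + 41, so a_0 = 10
92 = 2·41 + 10, so a_1 = 2
41 = 4·10 + 1, so a_2 = 4
10 = 10·1 + 0, so a_3 = 10

[10; 2, 4, 10]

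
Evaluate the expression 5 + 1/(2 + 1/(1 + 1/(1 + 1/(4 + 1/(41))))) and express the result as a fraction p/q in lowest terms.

a_0 = 5: 5/1
a_1 = 2: 11/2
a_2 = 1: 16/3
a_3 = 1: 27/5
a_4 = 4: 124/23
a_5 = 41: 5111/948

5111/948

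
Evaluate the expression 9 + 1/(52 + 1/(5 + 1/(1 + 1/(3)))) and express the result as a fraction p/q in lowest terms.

Start with 3.
1 + 1/(3/1) = 1 + 1/3 = 4/3
5 + 1/(4/3) = 5 + 3/4 = 23/4
52 + 1/(23/4) = 52 + 4/23 = 1200/23
9 + 1/(1200/23) = 9 + 23/1200 = 10823/1200

10823/1200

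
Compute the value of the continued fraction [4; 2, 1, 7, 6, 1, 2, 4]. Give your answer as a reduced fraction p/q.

Start with 4.
2 + 1/(4/1) = 2 + 1/4 = 9/4
1 + 1/(9/4) = 1 + 4/9 = 13/9
6 + 1/(13/9) = 6 + 9/13 = 87/13
7 + 1/(87/13) = 7 + 13/87 = 622/87
1 + 1/(622/87) = 1 + 87/622 = 709/622
2 + 1/(709/622) = 2 + 622/709 = 2040/709
4 + 1/(2040/709) = 4 + 709/2040 = 8869/2040

8869/2040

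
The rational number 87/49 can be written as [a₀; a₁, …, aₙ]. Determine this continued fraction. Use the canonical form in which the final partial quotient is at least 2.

87 = 1·49 + 38, so a_0 = 1
49 = 1·38 + 11, so a_1 = 1
38 = 3·11 + 5, so a_2 = 3
11 = 2·5 + 1, so a_3 = 2
5 = 5·1 + 0, so a_4 = 5

[1; 1, 3, 2, 5]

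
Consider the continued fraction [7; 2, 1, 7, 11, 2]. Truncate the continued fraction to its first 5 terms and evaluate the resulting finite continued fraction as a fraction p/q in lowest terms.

Use the convergent recurrence hₖ = aₖ·hₖ₋₁ + hₖ₋₂ (and likewise for the denominators kₖ):
a_0 = 7: 7/1
a_1 = 2: 15/2
a_2 = 1: 22/3
a_3 = 7: 169/23
a_4 = 11: 1881/256

1881/256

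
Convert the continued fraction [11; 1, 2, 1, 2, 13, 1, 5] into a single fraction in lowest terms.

10989/937

a_0 = 11: 11/1
a_1 = 1: 12/1
a_2 = 2: 35/3
a_3 = 1: 47/4
a_4 = 2: 129/11
a_5 = 13: 1724/147
a_6 = 1: 1853/158
a_7 = 5: 10989/937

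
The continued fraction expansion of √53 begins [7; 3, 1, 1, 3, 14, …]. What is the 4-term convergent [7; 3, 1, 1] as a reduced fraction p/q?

Use the convergent recurrence hₖ = aₖ·hₖ₋₁ + hₖ₋₂ (and likewise for the denominators kₖ):
a_0 = 7: 7/1
a_1 = 3: 22/3
a_2 = 1: 29/4
a_3 = 1: 51/7

51/7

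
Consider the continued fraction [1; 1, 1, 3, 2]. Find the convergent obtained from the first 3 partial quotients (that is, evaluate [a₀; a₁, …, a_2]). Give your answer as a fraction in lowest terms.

Build up convergents one term at a time:
a_0 = 1: 1/1
a_1 = 1: 2/1
a_2 = 1: 3/2

3/2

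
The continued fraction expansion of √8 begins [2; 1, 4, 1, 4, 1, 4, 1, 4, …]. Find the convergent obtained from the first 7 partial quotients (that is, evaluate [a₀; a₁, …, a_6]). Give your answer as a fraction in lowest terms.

Start with 4.
1 + 1/(4/1) = 1 + 1/4 = 5/4
4 + 1/(5/4) = 4 + 4/5 = 24/5
1 + 1/(24/5) = 1 + 5/24 = 29/24
4 + 1/(29/24) = 4 + 24/29 = 140/29
1 + 1/(140/29) = 1 + 29/140 = 169/140
2 + 1/(169/140) = 2 + 140/169 = 478/169

478/169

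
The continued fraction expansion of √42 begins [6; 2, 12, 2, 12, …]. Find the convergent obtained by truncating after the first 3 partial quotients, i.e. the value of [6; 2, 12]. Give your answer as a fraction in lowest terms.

a_0 = 6: 6/1
a_1 = 2: 13/2
a_2 = 12: 162/25

162/25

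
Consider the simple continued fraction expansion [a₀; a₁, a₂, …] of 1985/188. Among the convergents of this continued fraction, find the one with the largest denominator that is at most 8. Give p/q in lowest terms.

a_0 = 10: 10/1  (≤ bound)
a_1 = 1: 11/1  (≤ bound)
a_2 = 1: 21/2  (≤ bound)
a_3 = 3: 74/7  (≤ bound)
a_4 = 1: 95/9  (> 8, stop)

74/7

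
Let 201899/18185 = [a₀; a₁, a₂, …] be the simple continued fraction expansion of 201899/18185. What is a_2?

⌊201899/18185⌋ = 11, remainder 1864
⌊18185/1864⌋ = 9, remainder 1409
⌊1864/1409⌋ = 1, remainder 455

1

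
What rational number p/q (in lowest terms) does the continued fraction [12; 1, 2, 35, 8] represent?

Collapse the nested fraction from the inside out:
Start with 8.
35 + 1/(8/1) = 35 + 1/8 = 281/8
2 + 1/(281/8) = 2 + 8/281 = 570/281
1 + 1/(570/281) = 1 + 281/570 = 851/570
12 + 1/(851/570) = 12 + 570/851 = 10782/851

10782/851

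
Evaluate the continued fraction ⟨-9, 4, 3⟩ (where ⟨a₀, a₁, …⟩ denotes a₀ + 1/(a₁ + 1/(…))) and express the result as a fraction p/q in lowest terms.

-114/13

a_0 = -9: -9/1
a_1 = 4: -35/4
a_2 = 3: -114/13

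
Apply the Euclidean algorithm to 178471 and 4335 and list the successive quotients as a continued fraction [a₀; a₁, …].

Repeatedly divide and take the remainder:
178471 = 41·4335 + 736, so a_0 = 41
4335 = 5·736 + 655, so a_1 = 5
736 = 1·655 + 81, so a_2 = 1
655 = 8·81 + 7, so a_3 = 8
81 = 11·7 + 4, so a_4 = 11
7 = 1·4 + 3, so a_5 = 1
4 = 1·3 + 1, so a_6 = 1
3 = 3·1 + 0, so a_7 = 3

[41; 5, 1, 8, 11, 1, 1, 3]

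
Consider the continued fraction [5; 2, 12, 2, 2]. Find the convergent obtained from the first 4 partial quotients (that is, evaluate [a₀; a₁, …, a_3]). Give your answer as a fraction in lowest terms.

285/52

a_0 = 5: 5/1
a_1 = 2: 11/2
a_2 = 12: 137/25
a_3 = 2: 285/52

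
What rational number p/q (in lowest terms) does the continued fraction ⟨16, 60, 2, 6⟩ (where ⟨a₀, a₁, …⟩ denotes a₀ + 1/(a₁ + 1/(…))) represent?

Start with 6.
2 + 1/(6/1) = 2 + 1/6 = 13/6
60 + 1/(13/6) = 60 + 6/13 = 786/13
16 + 1/(786/13) = 16 + 13/786 = 12589/786

12589/786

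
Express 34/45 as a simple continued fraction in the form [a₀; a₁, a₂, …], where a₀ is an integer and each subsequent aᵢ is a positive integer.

Run the Euclidean algorithm, recording each quotient:
34 ÷ 45 → quotient 0, remainder 34
45 ÷ 34 → quotient 1, remainder 11
34 ÷ 11 → quotient 3, remainder 1
11 ÷ 1 → quotient 11, remainder 0

[0; 1, 3, 11]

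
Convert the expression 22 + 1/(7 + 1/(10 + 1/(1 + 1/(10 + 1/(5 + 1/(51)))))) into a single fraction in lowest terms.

4911629/221834

a_0 = 22: 22/1
a_1 = 7: 155/7
a_2 = 10: 1572/71
a_3 = 1: 1727/78
a_4 = 10: 18842/851
a_5 = 5: 95937/4333
a_6 = 51: 4911629/221834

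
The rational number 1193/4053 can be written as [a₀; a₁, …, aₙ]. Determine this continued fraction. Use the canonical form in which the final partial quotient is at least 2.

1193 = 0·4053 + 1193, so a_0 = 0
4053 = 3·1193 + 474, so a_1 = 3
1193 = 2·474 + 245, so a_2 = 2
474 = 1·245 + 229, so a_3 = 1
245 = 1·229 + 16, so a_4 = 1
229 = 14·16 + 5, so a_5 = 14
16 = 3·5 + 1, so a_6 = 3
5 = 5·1 + 0, so a_7 = 5

[0; 3, 2, 1, 1, 14, 3, 5]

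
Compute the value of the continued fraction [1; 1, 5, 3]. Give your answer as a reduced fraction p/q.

35/19

Work from the innermost term outward:
Start with 3.
5 + 1/(3/1) = 5 + 1/3 = 16/3
1 + 1/(16/3) = 1 + 3/16 = 19/16
1 + 1/(19/16) = 1 + 16/19 = 35/19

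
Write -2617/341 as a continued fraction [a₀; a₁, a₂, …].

⌊-2617/341⌋ = -8, remainder 111
⌊341/111⌋ = 3, remainder 8
⌊111/8⌋ = 13, remainder 7
⌊8/7⌋ = 1, remainder 1
⌊7/1⌋ = 7, remainder 0

[-8; 3, 13, 1, 7]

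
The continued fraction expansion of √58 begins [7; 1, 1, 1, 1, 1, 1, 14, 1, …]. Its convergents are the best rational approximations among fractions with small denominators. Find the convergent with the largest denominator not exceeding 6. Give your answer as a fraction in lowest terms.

38/5

a_0 = 7: 7/1  (≤ bound)
a_1 = 1: 8/1  (≤ bound)
a_2 = 1: 15/2  (≤ bound)
a_3 = 1: 23/3  (≤ bound)
a_4 = 1: 38/5  (≤ bound)
a_5 = 1: 61/8  (> 6, stop)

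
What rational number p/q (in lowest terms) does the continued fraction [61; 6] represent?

Start with 6.
61 + 1/(6/1) = 61 + 1/6 = 367/6

367/6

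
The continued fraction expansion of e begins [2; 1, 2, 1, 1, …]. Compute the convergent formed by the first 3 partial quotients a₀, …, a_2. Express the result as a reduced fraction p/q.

Start with 2.
1 + 1/(2/1) = 1 + 1/2 = 3/2
2 + 1/(3/2) = 2 + 2/3 = 8/3

8/3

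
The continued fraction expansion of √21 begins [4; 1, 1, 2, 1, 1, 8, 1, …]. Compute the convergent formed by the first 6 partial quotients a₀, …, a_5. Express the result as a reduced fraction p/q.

Collapse the nested fraction from the inside out:
Start with 1.
1 + 1/(1/1) = 1 + 1/1 = 2/1
2 + 1/(2/1) = 2 + 1/2 = 5/2
1 + 1/(5/2) = 1 + 2/5 = 7/5
1 + 1/(7/5) = 1 + 5/7 = 12/7
4 + 1/(12/7) = 4 + 7/12 = 55/12

55/12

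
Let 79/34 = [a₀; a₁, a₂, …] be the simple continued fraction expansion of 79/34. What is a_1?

3

Apply division with remainder until the remainder is 0:
79 = 2·34 + 11, so a_0 = 2
34 = 3·11 + 1, so a_1 = 3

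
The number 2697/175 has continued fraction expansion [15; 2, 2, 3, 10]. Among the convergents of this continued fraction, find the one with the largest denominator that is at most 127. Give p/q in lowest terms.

List convergents until the denominator exceeds the bound:
a_0 = 15: 15/1  (≤ bound)
a_1 = 2: 31/2  (≤ bound)
a_2 = 2: 77/5  (≤ bound)
a_3 = 3: 262/17  (≤ bound)
a_4 = 10: 2697/175  (> 127, stop)

262/17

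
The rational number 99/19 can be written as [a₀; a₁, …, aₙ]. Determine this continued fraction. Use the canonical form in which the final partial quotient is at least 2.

99 = 5·19 + 4, so a_0 = 5
19 = 4·4 + 3, so a_1 = 4
4 = 1·3 + 1, so a_2 = 1
3 = 3·1 + 0, so a_3 = 3

[5; 4, 1, 3]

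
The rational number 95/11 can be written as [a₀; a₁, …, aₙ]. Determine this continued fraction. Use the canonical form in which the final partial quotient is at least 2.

⌊95/11⌋ = 8, remainder 7
⌊11/7⌋ = 1, remainder 4
⌊7/4⌋ = 1, remainder 3
⌊4/3⌋ = 1, remainder 1
⌊3/1⌋ = 3, remainder 0

[8; 1, 1, 1, 3]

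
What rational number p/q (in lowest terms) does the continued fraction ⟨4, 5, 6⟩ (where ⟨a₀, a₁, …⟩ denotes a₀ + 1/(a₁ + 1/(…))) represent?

130/31

Starting at the tail and folding back:
Start with 6.
5 + 1/(6/1) = 5 + 1/6 = 31/6
4 + 1/(31/6) = 4 + 6/31 = 130/31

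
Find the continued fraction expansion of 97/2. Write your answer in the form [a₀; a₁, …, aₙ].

[48; 2]

Run the Euclidean algorithm, recording each quotient:
⌊97/2⌋ = 48, remainder 1
⌊2/1⌋ = 2, remainder 0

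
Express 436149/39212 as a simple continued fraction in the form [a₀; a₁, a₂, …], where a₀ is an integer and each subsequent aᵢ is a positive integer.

436149 ÷ 39212 → quotient 11, remainder 4817
39212 ÷ 4817 → quotient 8, remainder 676
4817 ÷ 676 → quotient 7, remainder 85
676 ÷ 85 → quotient 7, remainder 81
85 ÷ 81 → quotient 1, remainder 4
81 ÷ 4 → quotient 20, remainder 1
4 ÷ 1 → quotient 4, remainder 0

[11; 8, 7, 7, 1, 20, 4]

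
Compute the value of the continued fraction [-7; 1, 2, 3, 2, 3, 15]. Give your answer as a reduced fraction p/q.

Use the convergent recurrence hₖ = aₖ·hₖ₋₁ + hₖ₋₂ (and likewise for the denominators kₖ):
a_0 = -7: -7/1
a_1 = 1: -6/1
a_2 = 2: -19/3
a_3 = 3: -63/10
a_4 = 2: -145/23
a_5 = 3: -498/79
a_6 = 15: -7615/1208

-7615/1208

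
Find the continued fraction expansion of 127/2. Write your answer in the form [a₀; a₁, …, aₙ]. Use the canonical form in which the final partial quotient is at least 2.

Run the Euclidean algorithm, recording each quotient:
127 ÷ 2 → quotient 63, remainder 1
2 ÷ 1 → quotient 2, remainder 0

[63; 2]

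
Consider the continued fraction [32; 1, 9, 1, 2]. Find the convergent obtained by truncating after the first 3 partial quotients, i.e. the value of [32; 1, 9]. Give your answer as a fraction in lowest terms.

329/10

Collapse the nested fraction from the inside out:
Start with 9.
1 + 1/(9/1) = 1 + 1/9 = 10/9
32 + 1/(10/9) = 32 + 9/10 = 329/10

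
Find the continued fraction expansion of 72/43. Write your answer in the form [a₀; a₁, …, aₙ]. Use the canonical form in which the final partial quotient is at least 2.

72 ÷ 43 → quotient 1, remainder 29
43 ÷ 29 → quotient 1, remainder 14
29 ÷ 14 → quotient 2, remainder 1
14 ÷ 1 → quotient 14, remainder 0

[1; 1, 2, 14]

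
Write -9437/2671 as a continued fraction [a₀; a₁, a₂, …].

Apply division with remainder until the remainder is 0:
⌊-9437/2671⌋ = -4, remainder 1247
⌊2671/1247⌋ = 2, remainder 177
⌊1247/177⌋ = 7, remainder 8
⌊177/8⌋ = 22, remainder 1
⌊8/1⌋ = 8, remainder 0

[-4; 2, 7, 22, 8]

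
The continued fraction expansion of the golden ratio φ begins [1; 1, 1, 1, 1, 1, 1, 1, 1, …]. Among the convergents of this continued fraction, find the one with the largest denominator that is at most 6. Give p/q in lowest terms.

a_0 = 1: 1/1  (≤ bound)
a_1 = 1: 2/1  (≤ bound)
a_2 = 1: 3/2  (≤ bound)
a_3 = 1: 5/3  (≤ bound)
a_4 = 1: 8/5  (≤ bound)
a_5 = 1: 13/8  (> 6, stop)

8/5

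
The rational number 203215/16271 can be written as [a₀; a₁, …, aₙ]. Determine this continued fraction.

⌊203215/16271⌋ = 12, remainder 7963
⌊16271/7963⌋ = 2, remainder 345
⌊7963/345⌋ = 23, remainder 28
⌊345/28⌋ = 12, remainder 9
⌊28/9⌋ = 3, remainder 1
⌊9/1⌋ = 9, remainder 0

[12; 2, 23, 12, 3, 9]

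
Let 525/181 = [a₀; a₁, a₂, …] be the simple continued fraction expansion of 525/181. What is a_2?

⌊525/181⌋ = 2, remainder 163
⌊181/163⌋ = 1, remainder 18
⌊163/18⌋ = 9, remainder 1

9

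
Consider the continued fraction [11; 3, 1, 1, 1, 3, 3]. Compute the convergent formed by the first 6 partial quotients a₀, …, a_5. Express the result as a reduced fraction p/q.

451/40

Compute successive convergents:
a_0 = 11: 11/1
a_1 = 3: 34/3
a_2 = 1: 45/4
a_3 = 1: 79/7
a_4 = 1: 124/11
a_5 = 3: 451/40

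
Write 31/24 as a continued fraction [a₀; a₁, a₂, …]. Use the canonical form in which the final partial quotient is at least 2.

[1; 3, 2, 3]

Run the Euclidean algorithm, recording each quotient:
⌊31/24⌋ = 1, remainder 7
⌊24/7⌋ = 3, remainder 3
⌊7/3⌋ = 2, remainder 1
⌊3/1⌋ = 3, remainder 0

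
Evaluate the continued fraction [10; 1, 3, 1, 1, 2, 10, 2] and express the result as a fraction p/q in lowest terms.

Work from the innermost term outward:
Start with 2.
10 + 1/(2/1) = 10 + 1/2 = 21/2
2 + 1/(21/2) = 2 + 2/21 = 44/21
1 + 1/(44/21) = 1 + 21/44 = 65/44
1 + 1/(65/44) = 1 + 44/65 = 109/65
3 + 1/(109/65) = 3 + 65/109 = 392/109
1 + 1/(392/109) = 1 + 109/392 = 501/392
10 + 1/(501/392) = 10 + 392/501 = 5402/501

5402/501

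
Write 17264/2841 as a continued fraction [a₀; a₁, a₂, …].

[6; 13, 31, 7]

Run the Euclidean algorithm, recording each quotient:
17264 = 6·2841 + 218, so a_0 = 6
2841 = 13·218 + 7, so a_1 = 13
218 = 31·7 + 1, so a_2 = 31
7 = 7·1 + 0, so a_3 = 7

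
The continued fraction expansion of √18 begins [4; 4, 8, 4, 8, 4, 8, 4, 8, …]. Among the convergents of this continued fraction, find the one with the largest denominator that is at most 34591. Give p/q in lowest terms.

a_0 = 4: 4/1  (≤ bound)
a_1 = 4: 17/4  (≤ bound)
a_2 = 8: 140/33  (≤ bound)
a_3 = 4: 577/136  (≤ bound)
a_4 = 8: 4756/1121  (≤ bound)
a_5 = 4: 19601/4620  (≤ bound)
a_6 = 8: 161564/38081  (> 34591, stop)

19601/4620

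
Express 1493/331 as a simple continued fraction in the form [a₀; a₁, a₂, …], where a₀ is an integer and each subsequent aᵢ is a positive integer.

⌊1493/331⌋ = 4, remainder 169
⌊331/169⌋ = 1, remainder 162
⌊169/162⌋ = 1, remainder 7
⌊162/7⌋ = 23, remainder 1
⌊7/1⌋ = 7, remainder 0

[4; 1, 1, 23, 7]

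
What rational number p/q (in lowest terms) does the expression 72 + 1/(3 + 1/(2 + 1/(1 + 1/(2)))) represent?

1952/27

a_0 = 72: 72/1
a_1 = 3: 217/3
a_2 = 2: 506/7
a_3 = 1: 723/10
a_4 = 2: 1952/27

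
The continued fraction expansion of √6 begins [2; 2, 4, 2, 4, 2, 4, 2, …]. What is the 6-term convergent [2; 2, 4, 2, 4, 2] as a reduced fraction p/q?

485/198

a_0 = 2: 2/1
a_1 = 2: 5/2
a_2 = 4: 22/9
a_3 = 2: 49/20
a_4 = 4: 218/89
a_5 = 2: 485/198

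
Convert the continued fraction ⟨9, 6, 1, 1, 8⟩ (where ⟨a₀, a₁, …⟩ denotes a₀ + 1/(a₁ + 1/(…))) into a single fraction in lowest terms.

Start with 8.
1 + 1/(8/1) = 1 + 1/8 = 9/8
1 + 1/(9/8) = 1 + 8/9 = 17/9
6 + 1/(17/9) = 6 + 9/17 = 111/17
9 + 1/(111/17) = 9 + 17/111 = 1016/111

1016/111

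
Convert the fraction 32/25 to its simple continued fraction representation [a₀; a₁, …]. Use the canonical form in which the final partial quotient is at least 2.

32 ÷ 25 → quotient 1, remainder 7
25 ÷ 7 → quotient 3, remainder 4
7 ÷ 4 → quotient 1, remainder 3
4 ÷ 3 → quotient 1, remainder 1
3 ÷ 1 → quotient 3, remainder 0

[1; 3, 1, 1, 3]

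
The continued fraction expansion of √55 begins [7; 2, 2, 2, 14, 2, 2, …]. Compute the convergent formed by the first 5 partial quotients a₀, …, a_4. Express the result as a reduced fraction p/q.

1283/173

a_0 = 7: 7/1
a_1 = 2: 15/2
a_2 = 2: 37/5
a_3 = 2: 89/12
a_4 = 14: 1283/173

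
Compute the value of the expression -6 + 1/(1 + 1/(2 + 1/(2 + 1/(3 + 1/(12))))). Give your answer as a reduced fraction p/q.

-1561/295

Starting at the tail and folding back:
Start with 12.
3 + 1/(12/1) = 3 + 1/12 = 37/12
2 + 1/(37/12) = 2 + 12/37 = 86/37
2 + 1/(86/37) = 2 + 37/86 = 209/86
1 + 1/(209/86) = 1 + 86/209 = 295/209
-6 + 1/(295/209) = -6 + 209/295 = -1561/295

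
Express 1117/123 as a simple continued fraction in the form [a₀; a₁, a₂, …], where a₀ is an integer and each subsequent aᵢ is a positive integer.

Run the Euclidean algorithm, recording each quotient:
1117 = 9·123 + 10, so a_0 = 9
123 = 12·10 + 3, so a_1 = 12
10 = 3·3 + 1, so a_2 = 3
3 = 3·1 + 0, so a_3 = 3

[9; 12, 3, 3]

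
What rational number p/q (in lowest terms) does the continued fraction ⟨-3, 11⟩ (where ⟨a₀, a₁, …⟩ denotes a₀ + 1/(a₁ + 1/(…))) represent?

-32/11

Build up convergents one term at a time:
a_0 = -3: -3/1
a_1 = 11: -32/11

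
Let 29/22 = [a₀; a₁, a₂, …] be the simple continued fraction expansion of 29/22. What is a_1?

3

29 ÷ 22 → quotient 1, remainder 7
22 ÷ 7 → quotient 3, remainder 1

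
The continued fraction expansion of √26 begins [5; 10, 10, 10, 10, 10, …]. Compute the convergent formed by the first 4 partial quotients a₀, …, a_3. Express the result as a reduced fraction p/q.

Starting at the tail and folding back:
Start with 10.
10 + 1/(10/1) = 10 + 1/10 = 101/10
10 + 1/(101/10) = 10 + 10/101 = 1020/101
5 + 1/(1020/101) = 5 + 101/1020 = 5201/1020

5201/1020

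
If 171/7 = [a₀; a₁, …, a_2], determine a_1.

2

⌊171/7⌋ = 24, remainder 3
⌊7/3⌋ = 2, remainder 1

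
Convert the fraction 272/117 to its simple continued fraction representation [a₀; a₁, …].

⌊272/117⌋ = 2, remainder 38
⌊117/38⌋ = 3, remainder 3
⌊38/3⌋ = 12, remainder 2
⌊3/2⌋ = 1, remainder 1
⌊2/1⌋ = 2, remainder 0

[2; 3, 12, 1, 2]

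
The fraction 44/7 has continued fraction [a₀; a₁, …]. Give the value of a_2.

2

Repeatedly divide and take the remainder:
⌊44/7⌋ = 6, remainder 2
⌊7/2⌋ = 3, remainder 1
⌊2/1⌋ = 2, remainder 0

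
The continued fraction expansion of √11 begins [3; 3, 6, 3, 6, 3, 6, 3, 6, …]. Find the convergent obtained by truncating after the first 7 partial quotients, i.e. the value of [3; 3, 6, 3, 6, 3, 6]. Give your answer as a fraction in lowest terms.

25077/7561

Start with 6.
3 + 1/(6/1) = 3 + 1/6 = 19/6
6 + 1/(19/6) = 6 + 6/19 = 120/19
3 + 1/(120/19) = 3 + 19/120 = 379/120
6 + 1/(379/120) = 6 + 120/379 = 2394/379
3 + 1/(2394/379) = 3 + 379/2394 = 7561/2394
3 + 1/(7561/2394) = 3 + 2394/7561 = 25077/7561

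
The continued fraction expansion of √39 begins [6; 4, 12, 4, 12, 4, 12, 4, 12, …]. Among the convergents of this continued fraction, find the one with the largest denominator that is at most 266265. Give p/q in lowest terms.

a_0 = 6: 6/1  (≤ bound)
a_1 = 4: 25/4  (≤ bound)
a_2 = 12: 306/49  (≤ bound)
a_3 = 4: 1249/200  (≤ bound)
a_4 = 12: 15294/2449  (≤ bound)
a_5 = 4: 62425/9996  (≤ bound)
a_6 = 12: 764394/122401  (≤ bound)
a_7 = 4: 3120001/499600  (> 266265, stop)

764394/122401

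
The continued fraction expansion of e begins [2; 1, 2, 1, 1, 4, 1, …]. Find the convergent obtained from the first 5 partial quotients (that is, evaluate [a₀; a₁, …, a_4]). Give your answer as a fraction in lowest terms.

19/7

Use the convergent recurrence hₖ = aₖ·hₖ₋₁ + hₖ₋₂ (and likewise for the denominators kₖ):
a_0 = 2: 2/1
a_1 = 1: 3/1
a_2 = 2: 8/3
a_3 = 1: 11/4
a_4 = 1: 19/7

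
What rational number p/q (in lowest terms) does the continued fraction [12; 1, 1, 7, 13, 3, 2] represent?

Start with 2.
3 + 1/(2/1) = 3 + 1/2 = 7/2
13 + 1/(7/2) = 13 + 2/7 = 93/7
7 + 1/(93/7) = 7 + 7/93 = 658/93
1 + 1/(658/93) = 1 + 93/658 = 751/658
1 + 1/(751/658) = 1 + 658/751 = 1409/751
12 + 1/(1409/751) = 12 + 751/1409 = 17659/1409

17659/1409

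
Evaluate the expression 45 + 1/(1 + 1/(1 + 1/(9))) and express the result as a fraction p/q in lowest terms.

a_0 = 45: 45/1
a_1 = 1: 46/1
a_2 = 1: 91/2
a_3 = 9: 865/19

865/19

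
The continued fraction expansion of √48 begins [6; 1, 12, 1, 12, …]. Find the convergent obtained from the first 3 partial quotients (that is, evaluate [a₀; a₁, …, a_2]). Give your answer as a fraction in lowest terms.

90/13

Compute successive convergents:
a_0 = 6: 6/1
a_1 = 1: 7/1
a_2 = 12: 90/13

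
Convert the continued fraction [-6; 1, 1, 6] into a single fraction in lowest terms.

-71/13

a_0 = -6: -6/1
a_1 = 1: -5/1
a_2 = 1: -11/2
a_3 = 6: -71/13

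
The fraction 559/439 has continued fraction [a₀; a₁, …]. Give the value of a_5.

Repeatedly divide and take the remainder:
⌊559/439⌋ = 1, remainder 120
⌊439/120⌋ = 3, remainder 79
⌊120/79⌋ = 1, remainder 41
⌊79/41⌋ = 1, remainder 38
⌊41/38⌋ = 1, remainder 3
⌊38/3⌋ = 12, remainder 2

12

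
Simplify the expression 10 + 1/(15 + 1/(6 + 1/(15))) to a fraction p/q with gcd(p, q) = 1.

Start with 15.
6 + 1/(15/1) = 6 + 1/15 = 91/15
15 + 1/(91/15) = 15 + 15/91 = 1380/91
10 + 1/(1380/91) = 10 + 91/1380 = 13891/1380

13891/1380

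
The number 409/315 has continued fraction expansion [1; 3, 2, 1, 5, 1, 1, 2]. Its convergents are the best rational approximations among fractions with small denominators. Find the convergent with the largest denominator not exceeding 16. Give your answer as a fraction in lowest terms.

a_0 = 1: 1/1  (≤ bound)
a_1 = 3: 4/3  (≤ bound)
a_2 = 2: 9/7  (≤ bound)
a_3 = 1: 13/10  (≤ bound)
a_4 = 5: 74/57  (> 16, stop)

13/10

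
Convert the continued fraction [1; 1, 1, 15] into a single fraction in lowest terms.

47/31

Build up convergents one term at a time:
a_0 = 1: 1/1
a_1 = 1: 2/1
a_2 = 1: 3/2
a_3 = 15: 47/31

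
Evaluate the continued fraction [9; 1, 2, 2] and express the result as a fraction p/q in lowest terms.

Compute successive convergents:
a_0 = 9: 9/1
a_1 = 1: 10/1
a_2 = 2: 29/3
a_3 = 2: 68/7

68/7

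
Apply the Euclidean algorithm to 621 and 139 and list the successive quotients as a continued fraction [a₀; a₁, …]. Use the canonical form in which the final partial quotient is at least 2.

[4; 2, 7, 4, 2]

621 = 4·139 + 65, so a_0 = 4
139 = 2·65 + 9, so a_1 = 2
65 = 7·9 + 2, so a_2 = 7
9 = 4·2 + 1, so a_3 = 4
2 = 2·1 + 0, so a_4 = 2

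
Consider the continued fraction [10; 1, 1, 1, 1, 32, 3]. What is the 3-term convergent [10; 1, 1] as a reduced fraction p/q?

21/2

Start with 1.
1 + 1/(1/1) = 1 + 1/1 = 2/1
10 + 1/(2/1) = 10 + 1/2 = 21/2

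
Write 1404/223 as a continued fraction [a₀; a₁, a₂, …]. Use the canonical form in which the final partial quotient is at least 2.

Apply division with remainder until the remainder is 0:
1404 = 6·223 + 66, so a_0 = 6
223 = 3·66 + 25, so a_1 = 3
66 = 2·25 + 16, so a_2 = 2
25 = 1·16 + 9, so a_3 = 1
16 = 1·9 + 7, so a_4 = 1
9 = 1·7 + 2, so a_5 = 1
7 = 3·2 + 1, so a_6 = 3
2 = 2·1 + 0, so a_7 = 2

[6; 3, 2, 1, 1, 1, 3, 2]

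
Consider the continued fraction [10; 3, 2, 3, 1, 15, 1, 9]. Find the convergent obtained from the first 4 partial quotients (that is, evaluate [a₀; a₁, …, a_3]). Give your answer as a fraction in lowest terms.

247/24

Start with 3.
2 + 1/(3/1) = 2 + 1/3 = 7/3
3 + 1/(7/3) = 3 + 3/7 = 24/7
10 + 1/(24/7) = 10 + 7/24 = 247/24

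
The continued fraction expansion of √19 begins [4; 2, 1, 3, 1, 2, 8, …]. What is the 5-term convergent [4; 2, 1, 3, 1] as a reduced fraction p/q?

61/14

Compute successive convergents:
a_0 = 4: 4/1
a_1 = 2: 9/2
a_2 = 1: 13/3
a_3 = 3: 48/11
a_4 = 1: 61/14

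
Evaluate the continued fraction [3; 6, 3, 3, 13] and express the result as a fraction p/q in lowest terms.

Compute successive convergents:
a_0 = 3: 3/1
a_1 = 6: 19/6
a_2 = 3: 60/19
a_3 = 3: 199/63
a_4 = 13: 2647/838

2647/838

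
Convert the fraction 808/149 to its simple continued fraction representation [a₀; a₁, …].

Run the Euclidean algorithm, recording each quotient:
⌊808/149⌋ = 5, remainder 63
⌊149/63⌋ = 2, remainder 23
⌊63/23⌋ = 2, remainder 17
⌊23/17⌋ = 1, remainder 6
⌊17/6⌋ = 2, remainder 5
⌊6/5⌋ = 1, remainder 1
⌊5/1⌋ = 5, remainder 0

[5; 2, 2, 1, 2, 1, 5]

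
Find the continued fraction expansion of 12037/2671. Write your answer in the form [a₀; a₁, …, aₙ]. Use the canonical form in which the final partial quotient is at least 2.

Run the Euclidean algorithm, recording each quotient:
12037 = 4·2671 + 1353, so a_0 = 4
2671 = 1·1353 + 1318, so a_1 = 1
1353 = 1·1318 + 35, so a_2 = 1
1318 = 37·35 + 23, so a_3 = 37
35 = 1·23 + 12, so a_4 = 1
23 = 1·12 + 11, so a_5 = 1
12 = 1·11 + 1, so a_6 = 1
11 = 11·1 + 0, so a_7 = 11

[4; 1, 1, 37, 1, 1, 1, 11]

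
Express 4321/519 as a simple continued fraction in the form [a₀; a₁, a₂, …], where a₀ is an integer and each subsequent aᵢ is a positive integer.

4321 = 8·519 + 169, so a_0 = 8
519 = 3·169 + 12, so a_1 = 3
169 = 14·12 + 1, so a_2 = 14
12 = 12·1 + 0, so a_3 = 12

[8; 3, 14, 12]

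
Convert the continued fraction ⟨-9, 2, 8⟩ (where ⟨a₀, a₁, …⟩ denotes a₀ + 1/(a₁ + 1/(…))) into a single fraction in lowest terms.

Start with 8.
2 + 1/(8/1) = 2 + 1/8 = 17/8
-9 + 1/(17/8) = -9 + 8/17 = -145/17

-145/17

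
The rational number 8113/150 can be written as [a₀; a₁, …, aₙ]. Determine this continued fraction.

Apply division with remainder until the remainder is 0:
8113 ÷ 150 → quotient 54, remainder 13
150 ÷ 13 → quotient 11, remainder 7
13 ÷ 7 → quotient 1, remainder 6
7 ÷ 6 → quotient 1, remainder 1
6 ÷ 1 → quotient 6, remainder 0

[54; 11, 1, 1, 6]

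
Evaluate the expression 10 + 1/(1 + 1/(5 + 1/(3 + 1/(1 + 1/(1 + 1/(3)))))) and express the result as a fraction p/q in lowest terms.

1702/157

a_0 = 10: 10/1
a_1 = 1: 11/1
a_2 = 5: 65/6
a_3 = 3: 206/19
a_4 = 1: 271/25
a_5 = 1: 477/44
a_6 = 3: 1702/157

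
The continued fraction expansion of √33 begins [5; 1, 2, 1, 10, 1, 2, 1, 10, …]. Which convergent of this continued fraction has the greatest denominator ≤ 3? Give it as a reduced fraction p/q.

List convergents until the denominator exceeds the bound:
a_0 = 5: 5/1  (≤ bound)
a_1 = 1: 6/1  (≤ bound)
a_2 = 2: 17/3  (≤ bound)
a_3 = 1: 23/4  (> 3, stop)

17/3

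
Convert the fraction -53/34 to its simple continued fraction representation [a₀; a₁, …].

[-2; 2, 3, 1, 3]

Run the Euclidean algorithm, recording each quotient:
-53 = -2·34 + 15, so a_0 = -2
34 = 2·15 + 4, so a_1 = 2
15 = 3·4 + 3, so a_2 = 3
4 = 1·3 + 1, so a_3 = 1
3 = 3·1 + 0, so a_4 = 3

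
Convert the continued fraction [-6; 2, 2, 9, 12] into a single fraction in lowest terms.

Collapse the nested fraction from the inside out:
Start with 12.
9 + 1/(12/1) = 9 + 1/12 = 109/12
2 + 1/(109/12) = 2 + 12/109 = 230/109
2 + 1/(230/109) = 2 + 109/230 = 569/230
-6 + 1/(569/230) = -6 + 230/569 = -3184/569

-3184/569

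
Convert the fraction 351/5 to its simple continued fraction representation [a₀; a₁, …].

⌊351/5⌋ = 70, remainder 1
⌊5/1⌋ = 5, remainder 0

[70; 5]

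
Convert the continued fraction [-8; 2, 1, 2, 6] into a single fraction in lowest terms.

Use the convergent recurrence hₖ = aₖ·hₖ₋₁ + hₖ₋₂ (and likewise for the denominators kₖ):
a_0 = -8: -8/1
a_1 = 2: -15/2
a_2 = 1: -23/3
a_3 = 2: -61/8
a_4 = 6: -389/51

-389/51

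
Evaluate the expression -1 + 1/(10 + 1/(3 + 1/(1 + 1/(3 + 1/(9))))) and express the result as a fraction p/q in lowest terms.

-1288/1427

Starting at the tail and folding back:
Start with 9.
3 + 1/(9/1) = 3 + 1/9 = 28/9
1 + 1/(28/9) = 1 + 9/28 = 37/28
3 + 1/(37/28) = 3 + 28/37 = 139/37
10 + 1/(139/37) = 10 + 37/139 = 1427/139
-1 + 1/(1427/139) = -1 + 139/1427 = -1288/1427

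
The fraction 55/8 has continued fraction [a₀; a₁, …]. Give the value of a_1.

⌊55/8⌋ = 6, remainder 7
⌊8/7⌋ = 1, remainder 1

1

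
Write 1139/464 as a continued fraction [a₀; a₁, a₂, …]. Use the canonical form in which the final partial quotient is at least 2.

⌊1139/464⌋ = 2, remainder 211
⌊464/211⌋ = 2, remainder 42
⌊211/42⌋ = 5, remainder 1
⌊42/1⌋ = 42, remainder 0

[2; 2, 5, 42]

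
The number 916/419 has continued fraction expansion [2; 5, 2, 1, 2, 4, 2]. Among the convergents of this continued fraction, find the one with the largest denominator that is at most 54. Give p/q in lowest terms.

94/43

a_0 = 2: 2/1  (≤ bound)
a_1 = 5: 11/5  (≤ bound)
a_2 = 2: 24/11  (≤ bound)
a_3 = 1: 35/16  (≤ bound)
a_4 = 2: 94/43  (≤ bound)
a_5 = 4: 411/188  (> 54, stop)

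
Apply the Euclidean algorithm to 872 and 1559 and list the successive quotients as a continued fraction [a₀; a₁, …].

Repeatedly divide and take the remainder:
872 = 0·1559 + 872, so a_0 = 0
1559 = 1·872 + 687, so a_1 = 1
872 = 1·687 + 185, so a_2 = 1
687 = 3·185 + 132, so a_3 = 3
185 = 1·132 + 53, so a_4 = 1
132 = 2·53 + 26, so a_5 = 2
53 = 2·26 + 1, so a_6 = 2
26 = 26·1 + 0, so a_7 = 26

[0; 1, 1, 3, 1, 2, 2, 26]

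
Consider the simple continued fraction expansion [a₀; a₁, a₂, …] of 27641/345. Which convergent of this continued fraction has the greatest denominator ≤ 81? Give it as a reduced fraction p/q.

3365/42

a_0 = 80: 80/1  (≤ bound)
a_1 = 8: 641/8  (≤ bound)
a_2 = 2: 1362/17  (≤ bound)
a_3 = 2: 3365/42  (≤ bound)
a_4 = 2: 8092/101  (> 81, stop)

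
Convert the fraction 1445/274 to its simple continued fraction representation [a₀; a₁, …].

Repeatedly divide and take the remainder:
1445 = 5·274 + 75, so a_0 = 5
274 = 3·75 + 49, so a_1 = 3
75 = 1·49 + 26, so a_2 = 1
49 = 1·26 + 23, so a_3 = 1
26 = 1·23 + 3, so a_4 = 1
23 = 7·3 + 2, so a_5 = 7
3 = 1·2 + 1, so a_6 = 1
2 = 2·1 + 0, so a_7 = 2

[5; 3, 1, 1, 1, 7, 1, 2]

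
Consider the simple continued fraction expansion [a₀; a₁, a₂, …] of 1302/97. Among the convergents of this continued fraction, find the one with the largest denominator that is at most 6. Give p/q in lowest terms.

a_0 = 13: 13/1  (≤ bound)
a_1 = 2: 27/2  (≤ bound)
a_2 = 2: 67/5  (≤ bound)
a_3 = 1: 94/7  (> 6, stop)

67/5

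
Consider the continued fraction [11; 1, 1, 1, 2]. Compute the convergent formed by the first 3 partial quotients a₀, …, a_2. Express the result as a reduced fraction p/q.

23/2

a_0 = 11: 11/1
a_1 = 1: 12/1
a_2 = 1: 23/2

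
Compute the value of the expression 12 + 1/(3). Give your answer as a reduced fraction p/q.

Compute successive convergents:
a_0 = 12: 12/1
a_1 = 3: 37/3

37/3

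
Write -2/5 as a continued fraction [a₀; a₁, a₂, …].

[-1; 1, 1, 2]

⌊-2/5⌋ = -1, remainder 3
⌊5/3⌋ = 1, remainder 2
⌊3/2⌋ = 1, remainder 1
⌊2/1⌋ = 2, remainder 0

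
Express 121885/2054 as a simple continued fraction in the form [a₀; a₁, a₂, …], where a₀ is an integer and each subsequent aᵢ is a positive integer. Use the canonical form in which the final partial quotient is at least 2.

[59; 2, 1, 15, 3, 1, 10]

Apply division with remainder until the remainder is 0:
121885 = 59·2054 + 699, so a_0 = 59
2054 = 2·699 + 656, so a_1 = 2
699 = 1·656 + 43, so a_2 = 1
656 = 15·43 + 11, so a_3 = 15
43 = 3·11 + 10, so a_4 = 3
11 = 1·10 + 1, so a_5 = 1
10 = 10·1 + 0, so a_6 = 10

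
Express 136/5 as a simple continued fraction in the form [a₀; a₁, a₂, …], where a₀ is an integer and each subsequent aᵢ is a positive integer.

[27; 5]

Apply division with remainder until the remainder is 0:
136 ÷ 5 → quotient 27, remainder 1
5 ÷ 1 → quotient 5, remainder 0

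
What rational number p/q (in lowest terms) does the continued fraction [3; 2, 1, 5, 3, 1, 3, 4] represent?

3818/1139

a_0 = 3: 3/1
a_1 = 2: 7/2
a_2 = 1: 10/3
a_3 = 5: 57/17
a_4 = 3: 181/54
a_5 = 1: 238/71
a_6 = 3: 895/267
a_7 = 4: 3818/1139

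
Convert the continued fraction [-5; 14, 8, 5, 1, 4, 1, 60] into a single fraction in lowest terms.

-1211038/245687

Start with 60.
1 + 1/(60/1) = 1 + 1/60 = 61/60
4 + 1/(61/60) = 4 + 60/61 = 304/61
1 + 1/(304/61) = 1 + 61/304 = 365/304
5 + 1/(365/304) = 5 + 304/365 = 2129/365
8 + 1/(2129/365) = 8 + 365/2129 = 17397/2129
14 + 1/(17397/2129) = 14 + 2129/17397 = 245687/17397
-5 + 1/(245687/17397) = -5 + 17397/245687 = -1211038/245687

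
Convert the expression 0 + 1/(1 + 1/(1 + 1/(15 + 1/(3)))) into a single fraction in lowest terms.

a_0 = 0: 0/1
a_1 = 1: 1/1
a_2 = 1: 1/2
a_3 = 15: 16/31
a_4 = 3: 49/95

49/95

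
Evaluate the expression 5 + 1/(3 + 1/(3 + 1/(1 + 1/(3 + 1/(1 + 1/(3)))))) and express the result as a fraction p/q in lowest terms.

1247/235

a_0 = 5: 5/1
a_1 = 3: 16/3
a_2 = 3: 53/10
a_3 = 1: 69/13
a_4 = 3: 260/49
a_5 = 1: 329/62
a_6 = 3: 1247/235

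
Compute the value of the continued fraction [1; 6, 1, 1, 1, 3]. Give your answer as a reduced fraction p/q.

84/73

Collapse the nested fraction from the inside out:
Start with 3.
1 + 1/(3/1) = 1 + 1/3 = 4/3
1 + 1/(4/3) = 1 + 3/4 = 7/4
1 + 1/(7/4) = 1 + 4/7 = 11/7
6 + 1/(11/7) = 6 + 7/11 = 73/11
1 + 1/(73/11) = 1 + 11/73 = 84/73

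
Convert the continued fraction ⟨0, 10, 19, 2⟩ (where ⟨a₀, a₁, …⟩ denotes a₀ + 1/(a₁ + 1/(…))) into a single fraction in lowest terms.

39/392

Collapse the nested fraction from the inside out:
Start with 2.
19 + 1/(2/1) = 19 + 1/2 = 39/2
10 + 1/(39/2) = 10 + 2/39 = 392/39
0 + 1/(392/39) = 0 + 39/392 = 39/392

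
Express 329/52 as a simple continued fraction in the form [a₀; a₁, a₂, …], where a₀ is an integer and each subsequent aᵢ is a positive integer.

⌊329/52⌋ = 6, remainder 17
⌊52/17⌋ = 3, remainder 1
⌊17/1⌋ = 17, remainder 0

[6; 3, 17]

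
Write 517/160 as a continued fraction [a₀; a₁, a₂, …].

[3; 4, 3, 12]

517 ÷ 160 → quotient 3, remainder 37
160 ÷ 37 → quotient 4, remainder 12
37 ÷ 12 → quotient 3, remainder 1
12 ÷ 1 → quotient 12, remainder 0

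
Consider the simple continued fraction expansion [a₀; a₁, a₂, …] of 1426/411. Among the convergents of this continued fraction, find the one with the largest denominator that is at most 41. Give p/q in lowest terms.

59/17

List convergents until the denominator exceeds the bound:
a_0 = 3: 3/1  (≤ bound)
a_1 = 2: 7/2  (≤ bound)
a_2 = 7: 52/15  (≤ bound)
a_3 = 1: 59/17  (≤ bound)
a_4 = 2: 170/49  (> 41, stop)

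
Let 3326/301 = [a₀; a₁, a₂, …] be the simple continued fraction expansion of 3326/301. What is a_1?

20

3326 = 11·301 + 15, so a_0 = 11
301 = 20·15 + 1, so a_1 = 20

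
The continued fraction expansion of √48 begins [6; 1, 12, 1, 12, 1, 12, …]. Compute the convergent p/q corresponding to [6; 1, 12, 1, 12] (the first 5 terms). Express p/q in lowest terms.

Start with 12.
1 + 1/(12/1) = 1 + 1/12 = 13/12
12 + 1/(13/12) = 12 + 12/13 = 168/13
1 + 1/(168/13) = 1 + 13/168 = 181/168
6 + 1/(181/168) = 6 + 168/181 = 1254/181

1254/181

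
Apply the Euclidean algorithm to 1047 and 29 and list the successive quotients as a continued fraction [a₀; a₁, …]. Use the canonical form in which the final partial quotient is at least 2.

[36; 9, 1, 2]

⌊1047/29⌋ = 36, remainder 3
⌊29/3⌋ = 9, remainder 2
⌊3/2⌋ = 1, remainder 1
⌊2/1⌋ = 2, remainder 0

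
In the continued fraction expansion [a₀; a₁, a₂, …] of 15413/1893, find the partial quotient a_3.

1

Repeatedly divide and take the remainder:
15413 ÷ 1893 → quotient 8, remainder 269
1893 ÷ 269 → quotient 7, remainder 10
269 ÷ 10 → quotient 26, remainder 9
10 ÷ 9 → quotient 1, remainder 1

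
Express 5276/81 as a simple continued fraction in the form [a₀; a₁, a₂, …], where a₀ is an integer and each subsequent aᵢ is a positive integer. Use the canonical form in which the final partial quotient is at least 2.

5276 ÷ 81 → quotient 65, remainder 11
81 ÷ 11 → quotient 7, remainder 4
11 ÷ 4 → quotient 2, remainder 3
4 ÷ 3 → quotient 1, remainder 1
3 ÷ 1 → quotient 3, remainder 0

[65; 7, 2, 1, 3]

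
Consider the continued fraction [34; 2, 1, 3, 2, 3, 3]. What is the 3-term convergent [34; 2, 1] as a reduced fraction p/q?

a_0 = 34: 34/1
a_1 = 2: 69/2
a_2 = 1: 103/3

103/3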